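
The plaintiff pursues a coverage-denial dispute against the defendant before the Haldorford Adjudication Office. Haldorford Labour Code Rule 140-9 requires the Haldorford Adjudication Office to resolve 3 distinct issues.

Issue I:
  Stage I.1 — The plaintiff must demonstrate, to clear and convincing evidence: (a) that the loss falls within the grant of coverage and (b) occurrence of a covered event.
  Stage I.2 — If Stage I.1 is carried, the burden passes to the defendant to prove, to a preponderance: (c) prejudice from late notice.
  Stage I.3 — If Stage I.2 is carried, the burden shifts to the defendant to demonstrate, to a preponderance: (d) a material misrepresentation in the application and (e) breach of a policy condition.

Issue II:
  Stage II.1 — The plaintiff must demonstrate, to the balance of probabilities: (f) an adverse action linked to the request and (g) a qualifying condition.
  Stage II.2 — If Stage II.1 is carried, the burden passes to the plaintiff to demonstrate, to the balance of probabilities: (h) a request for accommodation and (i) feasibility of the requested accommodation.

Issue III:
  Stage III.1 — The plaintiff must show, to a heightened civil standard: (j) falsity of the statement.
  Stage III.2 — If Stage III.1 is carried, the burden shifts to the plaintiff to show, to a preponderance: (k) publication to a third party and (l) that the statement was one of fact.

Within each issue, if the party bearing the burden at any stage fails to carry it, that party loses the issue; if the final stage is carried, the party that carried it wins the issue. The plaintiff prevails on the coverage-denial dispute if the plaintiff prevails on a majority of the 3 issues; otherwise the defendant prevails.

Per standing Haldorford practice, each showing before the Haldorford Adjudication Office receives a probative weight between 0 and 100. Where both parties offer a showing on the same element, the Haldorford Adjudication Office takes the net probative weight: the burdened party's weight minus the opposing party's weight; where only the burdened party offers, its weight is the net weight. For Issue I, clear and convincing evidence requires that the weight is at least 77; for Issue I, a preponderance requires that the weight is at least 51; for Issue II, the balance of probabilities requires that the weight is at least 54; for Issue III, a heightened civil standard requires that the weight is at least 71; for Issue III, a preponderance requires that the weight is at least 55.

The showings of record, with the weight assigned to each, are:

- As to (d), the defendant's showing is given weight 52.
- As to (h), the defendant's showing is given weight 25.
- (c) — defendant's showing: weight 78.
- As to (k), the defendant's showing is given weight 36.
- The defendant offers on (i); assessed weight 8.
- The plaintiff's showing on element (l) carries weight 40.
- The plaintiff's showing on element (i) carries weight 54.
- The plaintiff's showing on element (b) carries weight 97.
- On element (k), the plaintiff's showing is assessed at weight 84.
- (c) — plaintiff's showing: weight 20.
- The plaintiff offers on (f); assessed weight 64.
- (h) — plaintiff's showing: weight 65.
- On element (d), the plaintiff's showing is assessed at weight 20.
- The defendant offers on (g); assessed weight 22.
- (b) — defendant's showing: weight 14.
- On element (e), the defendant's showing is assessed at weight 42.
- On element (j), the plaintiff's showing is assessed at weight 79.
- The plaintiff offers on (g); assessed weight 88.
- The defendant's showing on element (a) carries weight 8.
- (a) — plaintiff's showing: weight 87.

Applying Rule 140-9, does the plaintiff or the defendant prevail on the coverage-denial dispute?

defendant

— Issue I —
At Stage I.1 the plaintiff must meet clear and convincing evidence (weight is at least 77): on (a) the weight is 87 less the opposing 8 gives net 79, which does reach 77, so (a) meets the standard; on (b) the weight is 97 less the opposing 14 gives net 83, ≥ 77, so (b) meets the standard.
  The plaintiff carries Stage I.1; the defendant now bears the burden.
At Stage I.2 the defendant must meet a preponderance (weight is at least 51): on (c) the weight is 78 less the opposing 20 gives net 58, which does reach 51, so (c) meets the standard.
  Stage I.2 is satisfied; the defendant continues to bear the burden.
At Stage I.3 the defendant must meet a preponderance (weight is at least 51): on (d) the weight is 52 less the opposing 20 gives net 32, which does not reach 51, so (d) does not meet the standard; on (e) the weight is 42, < 51, so (e) does not meet the standard.
  Stage I.3 not carried; the defendant fails its burden.
The plaintiff prevails on this issue.
— Issue II —
Stage II.1 — burden on plaintiff; standard: the balance of probabilities (weight is at least 54).
    (f): 64 ≥ 54 [met]
    (g): 88 − 22 = 66 ≥ 54 [met]
  All elements met. The plaintiff retains the burden for Stage II.2.
Stage II.2 — burden on plaintiff; standard: the balance of probabilities (weight is at least 54).
    (h): 65 − 25 = 40 < 54 [not met]
    (i): 54 − 8 = 46 < 54 [not met]
  Not every element is met, so the plaintiff fails to carry Stage II.2.
So the defendant prevails on this issue.
— Issue III —
Stage III.1 (plaintiff, a heightened civil standard, weight is at least 71): (j) 79 ≥ 71 — meets.
  Stage III.1 carried; the burden remains with the plaintiff.
Stage III.2 (plaintiff, a preponderance, weight is at least 55): (k) net 84−36=48 < 55 — fails; (l) 40 < 55 — fails.
  Not every element is met, so the plaintiff fails to carry Stage III.2.
The defendant prevails on this issue.
Per-issue: Issue I → plaintiff; Issue II → defendant; Issue III → defendant. The plaintiff must prevail on a majority of issues; overall, the defendant prevails.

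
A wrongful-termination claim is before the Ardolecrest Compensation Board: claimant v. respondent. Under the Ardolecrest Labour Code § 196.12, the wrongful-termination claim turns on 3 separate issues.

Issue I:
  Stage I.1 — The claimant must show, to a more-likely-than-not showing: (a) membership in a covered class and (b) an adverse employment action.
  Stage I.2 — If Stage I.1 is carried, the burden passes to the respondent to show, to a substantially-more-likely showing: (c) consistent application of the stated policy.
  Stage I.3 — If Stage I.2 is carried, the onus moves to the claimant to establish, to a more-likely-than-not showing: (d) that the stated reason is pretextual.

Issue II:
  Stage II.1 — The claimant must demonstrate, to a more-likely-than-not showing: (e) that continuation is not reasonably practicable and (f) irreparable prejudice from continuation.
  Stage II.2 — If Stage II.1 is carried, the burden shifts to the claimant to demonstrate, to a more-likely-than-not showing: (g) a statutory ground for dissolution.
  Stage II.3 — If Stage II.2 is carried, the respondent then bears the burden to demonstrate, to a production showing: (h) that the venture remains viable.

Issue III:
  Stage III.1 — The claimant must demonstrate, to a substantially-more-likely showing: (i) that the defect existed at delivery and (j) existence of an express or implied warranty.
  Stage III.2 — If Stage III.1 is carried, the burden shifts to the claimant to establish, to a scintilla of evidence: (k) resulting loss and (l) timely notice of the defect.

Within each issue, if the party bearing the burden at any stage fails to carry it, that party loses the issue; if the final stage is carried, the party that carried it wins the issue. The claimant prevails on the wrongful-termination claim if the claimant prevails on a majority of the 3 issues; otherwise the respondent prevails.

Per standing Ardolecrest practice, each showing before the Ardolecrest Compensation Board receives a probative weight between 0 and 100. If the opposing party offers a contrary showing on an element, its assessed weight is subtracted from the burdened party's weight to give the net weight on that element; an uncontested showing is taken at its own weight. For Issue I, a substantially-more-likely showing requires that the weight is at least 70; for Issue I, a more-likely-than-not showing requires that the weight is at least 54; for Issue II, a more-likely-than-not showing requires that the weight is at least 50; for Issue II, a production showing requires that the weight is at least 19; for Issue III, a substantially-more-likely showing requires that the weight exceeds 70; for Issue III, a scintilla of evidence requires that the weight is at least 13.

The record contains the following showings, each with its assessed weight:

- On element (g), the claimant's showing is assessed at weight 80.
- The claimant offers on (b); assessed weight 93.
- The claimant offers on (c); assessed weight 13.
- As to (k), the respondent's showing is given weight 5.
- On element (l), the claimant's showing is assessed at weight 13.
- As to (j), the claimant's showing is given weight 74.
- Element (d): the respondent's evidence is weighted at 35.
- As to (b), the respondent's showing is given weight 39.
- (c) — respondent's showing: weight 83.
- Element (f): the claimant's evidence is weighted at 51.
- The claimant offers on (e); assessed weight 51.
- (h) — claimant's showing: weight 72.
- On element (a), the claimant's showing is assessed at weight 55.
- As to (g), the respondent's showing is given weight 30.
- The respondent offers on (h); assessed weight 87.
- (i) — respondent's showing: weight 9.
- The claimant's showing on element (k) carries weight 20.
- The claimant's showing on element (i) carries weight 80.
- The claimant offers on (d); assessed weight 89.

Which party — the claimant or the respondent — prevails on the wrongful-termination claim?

— Issue I —
Stage I.1 — burden on claimant; standard: a more-likely-than-not showing (weight is at least 54).
    (a): 55 ≥ 54 [met]
    (b): 93 − 39 = 54 ≥ 54 [met]
  All elements met. The burden passes to the respondent.
Stage I.2 — burden on respondent; standard: a substantially-more-likely showing (weight is at least 70).
    (c): 83 − 13 = 70 ≥ 70 [met]
  Stage I.2 is satisfied; the onus moves to the claimant.
Stage I.3 — burden on claimant; standard: a more-likely-than-not showing (weight is at least 54).
    (d): 89 − 35 = 54 ≥ 54 [met]
  The claimant carries the last stage.
Every stage carried; the claimant prevails on this issue.
— Issue II —
At Stage II.1 the claimant must meet a more-likely-than-not showing (weight is at least 50): on (e) the weight is 51, ≥ 50, so (e) meets the standard; on (f) the weight is 51, which does reach 50, so (f) meets the standard.
  Stage II.1 is satisfied; the claimant continues to bear the burden.
At Stage II.2 the claimant must meet a more-likely-than-not showing (weight is at least 50): on (g) the weight is 80 less the opposing 30 gives net 50, which does reach 50, so (g) meets the standard.
  Stage II.2 carried; the burden shifts to the respondent.
At Stage II.3 the respondent must meet a production showing (weight is at least 19): on (h) the weight is 87 less the opposing 72 gives net 15, which does not reach 19, so (h) does not meet the standard.
  Stage II.3 not carried; the respondent fails its burden.
So the claimant prevails on this issue.
— Issue III —
Stage III.1 (claimant, a substantially-more-likely showing, weight exceeds 70): (i) net 80−9=71 > 70 — meets; (j) 74 > 70 — meets.
  Stage III.1 carried; the burden remains with the claimant.
Stage III.2 (claimant, a scintilla of evidence, weight is at least 13): (k) net 20−5=15 ≥ 13 — meets; (l) 13 ≥ 13 — meets.
  All elements met at the final stage.
With every stage satisfied, the claimant prevails on this issue.
Per-issue: Issue I → claimant; Issue II → claimant; Issue III → claimant. The claimant must prevail on a majority of issues; overall, the claimant prevails.

claimant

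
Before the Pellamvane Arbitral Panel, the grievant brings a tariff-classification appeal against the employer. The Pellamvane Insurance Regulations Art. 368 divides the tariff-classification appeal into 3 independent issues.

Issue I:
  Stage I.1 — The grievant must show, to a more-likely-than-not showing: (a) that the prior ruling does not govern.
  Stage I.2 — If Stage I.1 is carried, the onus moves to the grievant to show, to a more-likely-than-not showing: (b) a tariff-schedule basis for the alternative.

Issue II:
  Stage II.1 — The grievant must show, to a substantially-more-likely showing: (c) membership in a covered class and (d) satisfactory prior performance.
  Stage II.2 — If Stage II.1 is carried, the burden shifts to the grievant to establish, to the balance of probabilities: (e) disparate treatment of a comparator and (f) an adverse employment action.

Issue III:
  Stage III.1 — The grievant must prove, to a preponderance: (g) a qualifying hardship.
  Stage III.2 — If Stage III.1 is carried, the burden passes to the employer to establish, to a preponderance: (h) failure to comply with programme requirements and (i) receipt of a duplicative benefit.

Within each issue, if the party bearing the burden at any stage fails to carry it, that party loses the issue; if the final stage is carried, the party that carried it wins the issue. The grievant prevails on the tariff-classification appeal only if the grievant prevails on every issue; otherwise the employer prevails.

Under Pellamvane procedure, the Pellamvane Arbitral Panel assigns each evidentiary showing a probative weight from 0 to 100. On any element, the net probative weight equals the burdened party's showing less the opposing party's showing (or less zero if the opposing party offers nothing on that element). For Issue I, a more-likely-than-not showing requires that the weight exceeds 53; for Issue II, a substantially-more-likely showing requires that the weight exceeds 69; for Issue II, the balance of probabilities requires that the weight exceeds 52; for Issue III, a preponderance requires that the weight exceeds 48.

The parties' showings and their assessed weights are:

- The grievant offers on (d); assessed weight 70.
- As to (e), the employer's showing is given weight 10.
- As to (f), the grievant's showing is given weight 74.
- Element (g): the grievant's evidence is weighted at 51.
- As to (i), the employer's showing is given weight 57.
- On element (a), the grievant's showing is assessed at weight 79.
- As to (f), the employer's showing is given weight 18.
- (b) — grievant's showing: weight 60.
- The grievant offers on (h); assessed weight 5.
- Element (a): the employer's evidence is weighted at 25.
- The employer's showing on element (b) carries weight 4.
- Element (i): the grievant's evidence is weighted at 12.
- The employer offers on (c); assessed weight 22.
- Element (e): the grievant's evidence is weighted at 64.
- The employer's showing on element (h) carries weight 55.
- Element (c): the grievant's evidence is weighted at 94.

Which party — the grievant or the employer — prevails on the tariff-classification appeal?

grievant

— Issue I —
Stage I.1 (grievant, a more-likely-than-not showing, weight exceeds 53): (a) net 79−25=54 > 53 — meets.
  Stage I.1 is satisfied; the grievant continues to bear the burden.
Stage I.2 (grievant, a more-likely-than-not showing, weight exceeds 53): (b) net 60−4=56 > 53 — meets.
  Stage I.2 carried; the final stage is satisfied.
All stages carried — the grievant prevails on this issue.
— Issue II —
At Stage II.1 the grievant must meet a substantially-more-likely showing (weight exceeds 69): on (c) the weight is 94 less the opposing 22 gives net 72, which does exceed 69, so (c) meets the standard; on (d) the weight is 70, > 69, so (d) meets the standard.
  Stage II.1 carried; the burden remains with the grievant.
At Stage II.2 the grievant must meet the balance of probabilities (weight exceeds 52): on (e) the weight is 64 less the opposing 10 gives net 54, which does exceed 52, so (e) meets the standard; on (f) the weight is 74 less the opposing 18 gives net 56, which does exceed 52, so (f) meets the standard.
  Stage II.2 carried; the final stage is satisfied.
All stages carried — the grievant prevails on this issue.
— Issue III —
Stage III.1 — burden on grievant; standard: a preponderance (weight exceeds 48).
    (g): 51 > 48 [met]
  Stage III.1 carried; the burden shifts to the employer.
Stage III.2 — burden on employer; standard: a preponderance (weight exceeds 48).
    (h): 55 − 5 = 50 > 48 [met]
    (i): 57 − 12 = 45 ≤ 48 [not met]
  Not every element is met, so the employer fails to carry Stage III.2.
The grievant prevails on this issue.
Per-issue: Issue I → grievant; Issue II → grievant; Issue III → grievant. The grievant must prevail on every issue; overall, the grievant prevails.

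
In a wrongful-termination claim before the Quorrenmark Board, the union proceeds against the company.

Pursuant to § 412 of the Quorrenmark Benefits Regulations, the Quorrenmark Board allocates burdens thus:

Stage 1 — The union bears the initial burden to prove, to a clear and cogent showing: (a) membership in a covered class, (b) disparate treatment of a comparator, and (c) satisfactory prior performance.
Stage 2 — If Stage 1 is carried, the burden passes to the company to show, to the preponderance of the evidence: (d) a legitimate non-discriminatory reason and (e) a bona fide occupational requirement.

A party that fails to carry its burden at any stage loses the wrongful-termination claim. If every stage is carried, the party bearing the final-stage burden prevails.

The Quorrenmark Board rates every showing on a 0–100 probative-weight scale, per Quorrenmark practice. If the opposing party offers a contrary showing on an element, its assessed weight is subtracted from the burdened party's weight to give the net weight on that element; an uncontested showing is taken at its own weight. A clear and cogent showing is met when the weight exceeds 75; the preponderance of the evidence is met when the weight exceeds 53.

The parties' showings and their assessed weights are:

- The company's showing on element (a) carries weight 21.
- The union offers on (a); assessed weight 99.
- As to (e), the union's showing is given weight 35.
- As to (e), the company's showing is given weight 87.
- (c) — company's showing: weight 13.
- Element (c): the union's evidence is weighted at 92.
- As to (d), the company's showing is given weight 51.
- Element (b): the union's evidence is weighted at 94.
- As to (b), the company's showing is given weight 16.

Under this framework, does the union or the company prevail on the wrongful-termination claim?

union

Stage 1 — burden on union; standard: a clear and cogent showing (weight exceeds 75).
    (a): 99 − 21 = 78 > 75 [met]
    (b): 94 − 16 = 78 > 75 [met]
    (c): 92 − 13 = 79 > 75 [met]
  All elements met. The burden passes to the company.
Stage 2 — burden on company; standard: the preponderance of the evidence (weight exceeds 53).
    (d): 51 ≤ 53 [not met]
    (e): 87 − 35 = 52 ≤ 53 [not met]
  Not every element is met, so the company fails to carry Stage 2.
So the union prevails.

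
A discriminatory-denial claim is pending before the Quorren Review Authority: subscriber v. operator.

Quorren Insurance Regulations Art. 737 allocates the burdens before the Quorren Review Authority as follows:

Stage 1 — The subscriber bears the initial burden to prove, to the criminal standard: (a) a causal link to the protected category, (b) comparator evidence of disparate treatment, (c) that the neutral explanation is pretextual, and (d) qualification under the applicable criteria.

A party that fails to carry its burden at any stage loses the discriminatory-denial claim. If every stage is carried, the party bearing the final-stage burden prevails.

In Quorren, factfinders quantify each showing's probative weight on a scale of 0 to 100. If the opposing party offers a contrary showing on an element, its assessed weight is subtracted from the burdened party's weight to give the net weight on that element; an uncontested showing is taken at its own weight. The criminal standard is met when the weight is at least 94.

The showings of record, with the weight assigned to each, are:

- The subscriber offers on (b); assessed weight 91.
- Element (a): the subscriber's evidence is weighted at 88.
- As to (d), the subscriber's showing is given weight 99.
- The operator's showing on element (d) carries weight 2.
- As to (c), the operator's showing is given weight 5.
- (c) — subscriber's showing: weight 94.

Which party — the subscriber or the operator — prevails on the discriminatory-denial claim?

Stage 1 (subscriber, the criminal standard, weight is at least 94): (a) 88 < 94 — fails; (b) 91 < 94 — fails; (c) net 94−5=89 < 94 — fails; (d) net 99−2=97 ≥ 94 — meets.
  The subscriber does not carry Stage 1.
The analysis ends at Stage 1; the operator prevails.

operator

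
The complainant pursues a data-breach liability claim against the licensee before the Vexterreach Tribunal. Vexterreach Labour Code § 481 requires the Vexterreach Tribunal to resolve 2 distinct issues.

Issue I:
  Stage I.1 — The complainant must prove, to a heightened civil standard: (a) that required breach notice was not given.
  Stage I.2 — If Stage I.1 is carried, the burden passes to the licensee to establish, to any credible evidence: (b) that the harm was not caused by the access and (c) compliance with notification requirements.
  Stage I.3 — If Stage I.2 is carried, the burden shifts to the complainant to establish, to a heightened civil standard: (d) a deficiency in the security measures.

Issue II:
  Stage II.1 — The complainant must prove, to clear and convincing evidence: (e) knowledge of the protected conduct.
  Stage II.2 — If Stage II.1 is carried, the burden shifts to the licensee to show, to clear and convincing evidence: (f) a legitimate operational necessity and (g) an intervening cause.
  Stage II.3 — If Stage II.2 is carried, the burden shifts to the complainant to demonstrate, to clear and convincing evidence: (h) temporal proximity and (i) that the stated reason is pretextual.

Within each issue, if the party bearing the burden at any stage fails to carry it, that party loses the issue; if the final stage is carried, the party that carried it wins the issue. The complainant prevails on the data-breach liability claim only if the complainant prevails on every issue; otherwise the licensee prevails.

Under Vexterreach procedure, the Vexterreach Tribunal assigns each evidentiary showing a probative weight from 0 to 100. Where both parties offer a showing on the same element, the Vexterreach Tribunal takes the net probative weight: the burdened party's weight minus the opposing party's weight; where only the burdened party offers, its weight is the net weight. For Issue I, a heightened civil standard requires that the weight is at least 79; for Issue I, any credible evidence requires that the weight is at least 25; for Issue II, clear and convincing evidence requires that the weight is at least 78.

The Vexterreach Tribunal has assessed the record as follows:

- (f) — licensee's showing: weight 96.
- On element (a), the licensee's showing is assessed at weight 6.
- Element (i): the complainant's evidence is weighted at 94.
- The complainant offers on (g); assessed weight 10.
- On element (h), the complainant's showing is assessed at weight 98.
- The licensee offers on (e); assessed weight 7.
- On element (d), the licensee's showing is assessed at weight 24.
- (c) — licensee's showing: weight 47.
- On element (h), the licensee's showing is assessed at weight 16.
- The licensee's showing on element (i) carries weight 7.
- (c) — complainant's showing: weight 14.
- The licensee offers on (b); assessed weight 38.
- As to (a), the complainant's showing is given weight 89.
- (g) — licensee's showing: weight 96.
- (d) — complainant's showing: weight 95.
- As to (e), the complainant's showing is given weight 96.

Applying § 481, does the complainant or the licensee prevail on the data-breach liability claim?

licensee

— Issue I —
Stage I.1 (complainant, a heightened civil standard, weight is at least 79): (a) net 89−6=83 ≥ 79 — meets.
  Stage I.1 is satisfied; the onus moves to the licensee.
Stage I.2 (licensee, any credible evidence, weight is at least 25): (b) 38 ≥ 25 — meets; (c) net 47−14=33 ≥ 25 — meets.
  Stage I.2 is satisfied; the onus moves to the complainant.
Stage I.3 (complainant, a heightened civil standard, weight is at least 79): (d) net 95−24=71 < 79 — fails.
  Stage I.3 not carried; the complainant fails its burden.
The licensee prevails on this issue.
— Issue II —
At Stage II.1 the complainant must meet clear and convincing evidence (weight is at least 78): on (e) the weight is 96 less the opposing 7 gives net 89, ≥ 78, so (e) meets the standard.
  Stage II.1 is satisfied; the onus moves to the licensee.
At Stage II.2 the licensee must meet clear and convincing evidence (weight is at least 78): on (f) the weight is 96, ≥ 78, so (f) meets the standard; on (g) the weight is 96 less the opposing 10 gives net 86, ≥ 78, so (g) meets the standard.
  All elements met. The burden passes to the complainant.
At Stage II.3 the complainant must meet clear and convincing evidence (weight is at least 78): on (h) the weight is 98 less the opposing 16 gives net 82, which does reach 78, so (h) meets the standard; on (i) the weight is 94 less the opposing 7 gives net 87, ≥ 78, so (i) meets the standard.
  Stage II.3 carried; the final stage is satisfied.
Every stage carried; the complainant prevails on this issue.
Per-issue: Issue I → licensee; Issue II → complainant. The complainant must prevail on every issue; overall, the licensee prevails.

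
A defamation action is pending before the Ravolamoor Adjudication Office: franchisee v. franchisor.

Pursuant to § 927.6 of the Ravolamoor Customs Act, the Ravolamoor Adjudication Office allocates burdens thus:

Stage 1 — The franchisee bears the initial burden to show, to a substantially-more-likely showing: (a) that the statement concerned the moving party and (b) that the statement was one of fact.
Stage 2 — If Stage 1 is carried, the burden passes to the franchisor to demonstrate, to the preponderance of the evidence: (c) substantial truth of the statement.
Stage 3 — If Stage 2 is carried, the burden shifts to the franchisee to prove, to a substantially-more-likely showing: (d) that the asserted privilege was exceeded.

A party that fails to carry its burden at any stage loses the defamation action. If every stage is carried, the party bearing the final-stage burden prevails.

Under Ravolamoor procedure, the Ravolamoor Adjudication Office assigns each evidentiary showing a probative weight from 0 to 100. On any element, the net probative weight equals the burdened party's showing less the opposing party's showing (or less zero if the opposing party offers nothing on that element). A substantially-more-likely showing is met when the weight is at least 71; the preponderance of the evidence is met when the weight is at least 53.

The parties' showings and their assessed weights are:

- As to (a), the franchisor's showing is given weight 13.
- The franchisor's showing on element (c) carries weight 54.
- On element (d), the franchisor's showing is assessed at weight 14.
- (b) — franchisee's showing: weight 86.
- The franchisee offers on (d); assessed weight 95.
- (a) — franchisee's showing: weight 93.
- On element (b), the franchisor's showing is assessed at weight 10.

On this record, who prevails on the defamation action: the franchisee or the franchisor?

At Stage 1 the franchisee must meet a substantially-more-likely showing (weight is at least 71): on (a) the weight is 93 less the opposing 13 gives net 80, which does reach 71, so (a) meets the standard; on (b) the weight is 86 less the opposing 10 gives net 76, ≥ 71, so (b) meets the standard.
  All elements met. The burden passes to the franchisor.
At Stage 2 the franchisor must meet the preponderance of the evidence (weight is at least 53): on (c) the weight is 54, ≥ 53, so (c) meets the standard.
  Stage 2 is satisfied; the onus moves to the franchisee.
At Stage 3 the franchisee must meet a substantially-more-likely showing (weight is at least 71): on (d) the weight is 95 less the opposing 14 gives net 81, ≥ 71, so (d) meets the standard.
  All elements met at the final stage.
Every stage carried; the franchisee prevails.

franchisee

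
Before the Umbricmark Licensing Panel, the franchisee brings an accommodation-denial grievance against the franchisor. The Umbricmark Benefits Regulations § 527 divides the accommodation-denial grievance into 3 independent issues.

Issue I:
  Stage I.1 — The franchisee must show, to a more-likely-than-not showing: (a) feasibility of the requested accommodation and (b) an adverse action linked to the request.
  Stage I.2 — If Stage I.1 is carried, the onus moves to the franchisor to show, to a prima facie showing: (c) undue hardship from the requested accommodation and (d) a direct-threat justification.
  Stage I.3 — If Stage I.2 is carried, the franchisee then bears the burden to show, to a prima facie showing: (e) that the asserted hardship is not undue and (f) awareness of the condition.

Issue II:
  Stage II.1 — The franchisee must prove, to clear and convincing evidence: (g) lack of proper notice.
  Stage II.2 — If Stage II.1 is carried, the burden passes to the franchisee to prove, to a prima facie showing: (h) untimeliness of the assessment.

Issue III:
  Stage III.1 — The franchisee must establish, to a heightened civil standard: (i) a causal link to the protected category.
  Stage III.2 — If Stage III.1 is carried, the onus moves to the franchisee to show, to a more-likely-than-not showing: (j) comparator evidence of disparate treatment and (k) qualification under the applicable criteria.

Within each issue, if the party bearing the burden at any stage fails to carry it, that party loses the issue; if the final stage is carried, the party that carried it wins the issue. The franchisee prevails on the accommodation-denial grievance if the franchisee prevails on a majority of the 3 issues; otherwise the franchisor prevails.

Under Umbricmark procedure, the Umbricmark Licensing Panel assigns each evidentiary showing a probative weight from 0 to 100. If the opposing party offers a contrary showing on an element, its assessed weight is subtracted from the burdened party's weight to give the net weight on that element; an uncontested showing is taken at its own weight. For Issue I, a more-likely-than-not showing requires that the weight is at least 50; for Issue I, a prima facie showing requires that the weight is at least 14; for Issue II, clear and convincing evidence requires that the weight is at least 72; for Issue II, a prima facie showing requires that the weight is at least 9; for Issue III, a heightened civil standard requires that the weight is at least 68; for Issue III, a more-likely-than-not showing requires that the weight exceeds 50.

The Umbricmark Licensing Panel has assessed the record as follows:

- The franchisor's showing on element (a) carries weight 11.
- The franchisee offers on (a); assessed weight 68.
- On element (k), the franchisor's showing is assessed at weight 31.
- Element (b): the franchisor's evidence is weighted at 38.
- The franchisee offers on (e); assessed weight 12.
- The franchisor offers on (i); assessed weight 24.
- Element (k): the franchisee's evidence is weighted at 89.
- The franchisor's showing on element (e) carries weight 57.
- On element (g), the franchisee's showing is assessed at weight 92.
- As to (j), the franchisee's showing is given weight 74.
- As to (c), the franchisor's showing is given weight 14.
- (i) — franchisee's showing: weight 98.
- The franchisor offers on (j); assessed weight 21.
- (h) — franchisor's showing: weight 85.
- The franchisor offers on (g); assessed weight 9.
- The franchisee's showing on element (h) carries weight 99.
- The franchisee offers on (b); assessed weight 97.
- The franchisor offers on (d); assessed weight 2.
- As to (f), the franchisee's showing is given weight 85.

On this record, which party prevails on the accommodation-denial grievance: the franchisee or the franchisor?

— Issue I —
At Stage I.1 the franchisee must meet a more-likely-than-not showing (weight is at least 50): on (a) the weight is 68 less the opposing 11 gives net 57, which does reach 50, so (a) meets the standard; on (b) the weight is 97 less the opposing 38 gives net 59, ≥ 50, so (b) meets the standard.
  Stage I.1 is satisfied; the onus moves to the franchisor.
At Stage I.2 the franchisor must meet a prima facie showing (weight is at least 14): on (c) the weight is 14, which does reach 14, so (c) meets the standard; on (d) the weight is 2, which does not reach 14, so (d) does not meet the standard.
  Stage I.2 not carried; the franchisor fails its burden.
So the franchisee prevails on this issue.
— Issue II —
At Stage II.1 the franchisee must meet clear and convincing evidence (weight is at least 72): on (g) the weight is 92 less the opposing 9 gives net 83, ≥ 72, so (g) meets the standard.
  Stage II.1 is satisfied; the franchisee continues to bear the burden.
At Stage II.2 the franchisee must meet a prima facie showing (weight is at least 9): on (h) the weight is 99 less the opposing 85 gives net 14, which does reach 9, so (h) meets the standard.
  Stage II.2 carried; the final stage is satisfied.
Every stage carried; the franchisee prevails on this issue.
— Issue III —
Stage III.1 (franchisee, a heightened civil standard, weight is at least 68): (i) net 98−24=74 ≥ 68 — meets.
  Stage III.1 carried; the burden remains with the franchisee.
Stage III.2 (franchisee, a more-likely-than-not showing, weight exceeds 50): (j) net 74−21=53 > 50 — meets; (k) net 89−31=58 > 50 — meets.
  Stage III.2 carried; the final stage is satisfied.
All stages carried — the franchisee prevails on this issue.
Per-issue: Issue I → franchisee; Issue II → franchisee; Issue III → franchisee. The franchisee must prevail on a majority of issues; overall, the franchisee prevails.

franchisee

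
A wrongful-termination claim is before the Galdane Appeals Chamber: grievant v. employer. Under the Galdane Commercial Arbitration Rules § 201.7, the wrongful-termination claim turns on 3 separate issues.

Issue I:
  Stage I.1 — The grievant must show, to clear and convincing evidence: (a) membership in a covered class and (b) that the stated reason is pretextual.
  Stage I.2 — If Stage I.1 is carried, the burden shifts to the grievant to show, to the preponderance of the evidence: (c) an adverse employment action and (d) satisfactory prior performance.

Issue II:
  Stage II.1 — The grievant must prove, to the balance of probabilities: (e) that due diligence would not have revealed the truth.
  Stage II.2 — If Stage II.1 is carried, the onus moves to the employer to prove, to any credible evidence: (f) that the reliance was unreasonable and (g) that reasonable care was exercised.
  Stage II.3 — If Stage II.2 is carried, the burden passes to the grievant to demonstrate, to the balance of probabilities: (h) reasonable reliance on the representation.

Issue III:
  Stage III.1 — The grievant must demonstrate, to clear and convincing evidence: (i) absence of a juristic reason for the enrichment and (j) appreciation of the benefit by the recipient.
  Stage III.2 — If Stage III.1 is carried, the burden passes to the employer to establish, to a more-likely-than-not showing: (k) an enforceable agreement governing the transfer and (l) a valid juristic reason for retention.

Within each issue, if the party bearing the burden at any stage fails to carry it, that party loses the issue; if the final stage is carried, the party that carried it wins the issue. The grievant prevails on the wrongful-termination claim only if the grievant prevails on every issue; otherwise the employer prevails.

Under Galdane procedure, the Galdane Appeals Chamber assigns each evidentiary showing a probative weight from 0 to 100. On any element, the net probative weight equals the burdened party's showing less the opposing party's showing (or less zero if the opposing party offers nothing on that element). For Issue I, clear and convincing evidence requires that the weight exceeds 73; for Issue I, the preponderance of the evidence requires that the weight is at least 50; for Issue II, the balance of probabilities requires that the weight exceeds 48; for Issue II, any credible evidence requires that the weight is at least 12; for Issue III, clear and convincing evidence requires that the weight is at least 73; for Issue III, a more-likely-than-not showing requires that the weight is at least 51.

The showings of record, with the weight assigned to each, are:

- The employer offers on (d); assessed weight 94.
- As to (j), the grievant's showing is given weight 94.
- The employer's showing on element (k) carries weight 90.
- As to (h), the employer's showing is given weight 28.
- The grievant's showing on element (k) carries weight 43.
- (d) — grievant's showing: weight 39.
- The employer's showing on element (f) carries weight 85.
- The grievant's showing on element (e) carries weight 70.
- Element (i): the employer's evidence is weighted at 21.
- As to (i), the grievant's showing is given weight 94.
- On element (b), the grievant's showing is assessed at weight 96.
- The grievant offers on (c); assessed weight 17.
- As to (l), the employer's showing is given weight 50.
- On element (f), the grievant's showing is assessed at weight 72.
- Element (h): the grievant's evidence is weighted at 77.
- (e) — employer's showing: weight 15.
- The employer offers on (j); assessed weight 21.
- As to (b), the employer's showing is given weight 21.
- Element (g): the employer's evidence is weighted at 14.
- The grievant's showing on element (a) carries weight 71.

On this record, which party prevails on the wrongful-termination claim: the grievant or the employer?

— Issue I —
At Stage I.1 the grievant must meet clear and convincing evidence (weight exceeds 73): on (a) the weight is 71, ≤ 73, so (a) does not meet the standard; on (b) the weight is 96 less the opposing 21 gives net 75, which does exceed 73, so (b) meets the standard.
  The grievant does not carry Stage I.1.
So the employer prevails on this issue.
— Issue II —
At Stage II.1 the grievant must meet the balance of probabilities (weight exceeds 48): on (e) the weight is 70 less the opposing 15 gives net 55, which does exceed 48, so (e) meets the standard.
  Stage II.1 carried; the burden shifts to the employer.
At Stage II.2 the employer must meet any credible evidence (weight is at least 12): on (f) the weight is 85 less the opposing 72 gives net 13, ≥ 12, so (f) meets the standard; on (g) the weight is 14, ≥ 12, so (g) meets the standard.
  Stage II.2 carried; the burden shifts to the grievant.
At Stage II.3 the grievant must meet the balance of probabilities (weight exceeds 48): on (h) the weight is 77 less the opposing 28 gives net 49, > 48, so (h) meets the standard.
  The grievant carries the last stage.
With every stage satisfied, the grievant prevails on this issue.
— Issue III —
Stage III.1 (grievant, clear and convincing evidence, weight is at least 73): (i) net 94−21=73 ≥ 73 — meets; (j) net 94−21=73 ≥ 73 — meets.
  Stage III.1 is satisfied; the onus moves to the employer.
Stage III.2 (employer, a more-likely-than-not showing, weight is at least 51): (k) net 90−43=47 < 51 — fails; (l) 50 < 51 — fails.
  Not every element is met, so the employer fails to carry Stage III.2.
The grievant prevails on this issue.
Per-issue: Issue I → employer; Issue II → grievant; Issue III → grievant. The grievant must prevail on every issue; overall, the employer prevails.

employer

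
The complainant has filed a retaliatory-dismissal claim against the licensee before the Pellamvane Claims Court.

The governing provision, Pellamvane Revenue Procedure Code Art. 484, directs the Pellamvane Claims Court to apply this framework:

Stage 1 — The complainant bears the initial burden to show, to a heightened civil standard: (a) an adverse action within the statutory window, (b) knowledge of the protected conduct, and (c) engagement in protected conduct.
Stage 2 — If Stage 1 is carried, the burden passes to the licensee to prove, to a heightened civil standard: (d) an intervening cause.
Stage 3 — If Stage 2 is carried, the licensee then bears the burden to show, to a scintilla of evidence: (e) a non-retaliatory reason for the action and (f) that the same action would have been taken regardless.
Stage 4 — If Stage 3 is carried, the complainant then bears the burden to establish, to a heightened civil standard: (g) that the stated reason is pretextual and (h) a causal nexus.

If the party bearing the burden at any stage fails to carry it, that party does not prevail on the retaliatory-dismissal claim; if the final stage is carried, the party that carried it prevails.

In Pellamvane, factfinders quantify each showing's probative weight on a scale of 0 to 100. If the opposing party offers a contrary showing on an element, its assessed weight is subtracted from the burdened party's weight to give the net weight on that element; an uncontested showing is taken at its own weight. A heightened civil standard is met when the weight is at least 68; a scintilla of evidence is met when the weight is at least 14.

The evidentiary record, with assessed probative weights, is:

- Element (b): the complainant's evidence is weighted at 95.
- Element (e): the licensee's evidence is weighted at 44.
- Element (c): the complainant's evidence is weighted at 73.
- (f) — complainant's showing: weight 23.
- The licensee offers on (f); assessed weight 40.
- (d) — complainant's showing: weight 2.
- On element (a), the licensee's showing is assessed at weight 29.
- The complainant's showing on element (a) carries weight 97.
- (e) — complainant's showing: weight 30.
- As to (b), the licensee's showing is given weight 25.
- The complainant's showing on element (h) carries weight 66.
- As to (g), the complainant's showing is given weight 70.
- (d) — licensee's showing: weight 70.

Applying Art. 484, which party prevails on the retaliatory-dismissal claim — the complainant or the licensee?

licensee

At Stage 1 the complainant must meet a heightened civil standard (weight is at least 68): on (a) the weight is 97 less the opposing 29 gives net 68, which does reach 68, so (a) meets the standard; on (b) the weight is 95 less the opposing 25 gives net 70, which does reach 68, so (b) meets the standard; on (c) the weight is 73, which does reach 68, so (c) meets the standard.
  The complainant carries Stage 1; the licensee now bears the burden.
At Stage 2 the licensee must meet a heightened civil standard (weight is at least 68): on (d) the weight is 70 less the opposing 2 gives net 68, ≥ 68, so (d) meets the standard.
  Stage 2 is satisfied; the licensee continues to bear the burden.
At Stage 3 the licensee must meet a scintilla of evidence (weight is at least 14): on (e) the weight is 44 less the opposing 30 gives net 14, ≥ 14, so (e) meets the standard; on (f) the weight is 40 less the opposing 23 gives net 17, which does reach 14, so (f) meets the standard.
  All elements met. The burden passes to the complainant.
At Stage 4 the complainant must meet a heightened civil standard (weight is at least 68): on (g) the weight is 70, which does reach 68, so (g) meets the standard; on (h) the weight is 66, which does not reach 68, so (h) does not meet the standard.
  Stage 4 not carried; the complainant fails its burden.
The licensee prevails.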